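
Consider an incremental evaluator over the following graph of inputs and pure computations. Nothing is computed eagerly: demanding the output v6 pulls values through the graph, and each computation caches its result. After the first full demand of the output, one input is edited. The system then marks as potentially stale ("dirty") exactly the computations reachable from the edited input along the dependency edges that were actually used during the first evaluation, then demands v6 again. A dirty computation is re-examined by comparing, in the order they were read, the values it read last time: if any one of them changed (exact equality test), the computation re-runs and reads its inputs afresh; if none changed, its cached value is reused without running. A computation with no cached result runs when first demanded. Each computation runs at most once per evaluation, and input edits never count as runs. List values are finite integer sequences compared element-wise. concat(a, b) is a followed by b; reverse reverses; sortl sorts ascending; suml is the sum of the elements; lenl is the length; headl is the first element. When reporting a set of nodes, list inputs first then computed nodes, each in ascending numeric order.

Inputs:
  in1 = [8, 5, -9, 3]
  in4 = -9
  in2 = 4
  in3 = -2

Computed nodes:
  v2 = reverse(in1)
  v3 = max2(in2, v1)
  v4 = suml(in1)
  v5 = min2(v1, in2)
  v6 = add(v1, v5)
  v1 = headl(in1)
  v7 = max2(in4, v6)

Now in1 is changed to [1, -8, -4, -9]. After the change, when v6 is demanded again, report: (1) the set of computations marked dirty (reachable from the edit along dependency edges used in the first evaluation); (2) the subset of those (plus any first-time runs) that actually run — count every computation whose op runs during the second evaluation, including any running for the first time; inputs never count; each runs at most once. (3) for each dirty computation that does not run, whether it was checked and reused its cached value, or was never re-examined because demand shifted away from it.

Initial pass — values computed on the first demand:
  v1 = headl([8, 5, -9, 3]) = 8
  v5 = min2(8, 4) = 4
  v6 = add(8, 4) = 12

Second demand — change propagation:
  v1: re-runs because in1 [8, 5, -9, 3]->[1, -8, -4, -9]; new result 1.
  v5: re-runs because v1 8->1; new result 1.
  v6: re-runs because v1 8->1; v5 4->1; new result 2.

Dirty set: v1, v5, v6.
Run set: v1, v5, v6 (3 run).
All dirty computations ended up running.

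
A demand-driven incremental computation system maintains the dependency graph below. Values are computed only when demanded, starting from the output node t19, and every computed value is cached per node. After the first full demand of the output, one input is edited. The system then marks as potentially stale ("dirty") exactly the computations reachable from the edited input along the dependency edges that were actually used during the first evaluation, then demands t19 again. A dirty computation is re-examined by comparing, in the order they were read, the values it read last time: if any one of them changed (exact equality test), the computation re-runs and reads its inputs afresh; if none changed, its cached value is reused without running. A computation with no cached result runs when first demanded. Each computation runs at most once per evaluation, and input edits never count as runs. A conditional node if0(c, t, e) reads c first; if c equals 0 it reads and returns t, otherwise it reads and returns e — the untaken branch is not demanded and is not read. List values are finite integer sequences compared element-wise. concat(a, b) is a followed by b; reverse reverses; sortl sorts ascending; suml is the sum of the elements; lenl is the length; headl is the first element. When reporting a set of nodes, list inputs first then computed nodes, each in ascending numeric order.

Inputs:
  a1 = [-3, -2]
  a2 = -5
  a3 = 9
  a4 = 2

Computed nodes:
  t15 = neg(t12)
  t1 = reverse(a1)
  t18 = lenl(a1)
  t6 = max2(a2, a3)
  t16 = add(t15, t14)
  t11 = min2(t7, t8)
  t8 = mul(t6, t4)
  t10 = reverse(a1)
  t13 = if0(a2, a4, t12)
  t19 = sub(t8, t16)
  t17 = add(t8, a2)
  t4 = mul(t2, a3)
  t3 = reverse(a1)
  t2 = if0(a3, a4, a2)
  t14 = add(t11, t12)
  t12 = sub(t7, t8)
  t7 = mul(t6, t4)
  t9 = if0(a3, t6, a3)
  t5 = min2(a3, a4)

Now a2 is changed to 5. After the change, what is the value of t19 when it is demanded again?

First evaluation (everything demanded from the output):
  t2 = if0(a3=9 -> else branch a2) = -5
  t4 = mul(-5, 9) = -45
  t6 = max2(-5, 9) = 9
  t7 = mul(9, -45) = -405
  t8 = mul(9, -45) = -405
  t11 = min2(-405, -405) = -405
  t12 = sub(-405, -405) = 0
  t14 = add(-405, 0) = -405
  t15 = neg(0) = 0
  t16 = add(0, -405) = -405
  t19 = sub(-405, -405) = 0

Propagation after the edit:
  t2: runs — a2 -5->5; result 5.
  t4: runs — t2 -5->5; result 45.
  t6: runs — a2 -5->5; result 9 (same value as before).
  t7: runs — t4 -45->45; result 405.
  t8: runs — t4 -45->45; result 405.
  t11: runs — t7 -405->405; t8 -405->405; result 405.
  t12: runs — t7 -405->405; t8 -405->405; result 0 (same value as before).
  t14: runs — t11 -405->405; result 405.
  t15: checked — values it read are unchanged (t12 unchanged); reused cached 0 without running.
  t16: runs — t14 -405->405; result 405.
  t19: runs — t8 -405->405; t16 -405->405; result 0 (same value as before).

Key observation: the cutoff stops propagation at t15 — its inputs' values are unchanged, so it reuses its cache.

New value of t19: 0.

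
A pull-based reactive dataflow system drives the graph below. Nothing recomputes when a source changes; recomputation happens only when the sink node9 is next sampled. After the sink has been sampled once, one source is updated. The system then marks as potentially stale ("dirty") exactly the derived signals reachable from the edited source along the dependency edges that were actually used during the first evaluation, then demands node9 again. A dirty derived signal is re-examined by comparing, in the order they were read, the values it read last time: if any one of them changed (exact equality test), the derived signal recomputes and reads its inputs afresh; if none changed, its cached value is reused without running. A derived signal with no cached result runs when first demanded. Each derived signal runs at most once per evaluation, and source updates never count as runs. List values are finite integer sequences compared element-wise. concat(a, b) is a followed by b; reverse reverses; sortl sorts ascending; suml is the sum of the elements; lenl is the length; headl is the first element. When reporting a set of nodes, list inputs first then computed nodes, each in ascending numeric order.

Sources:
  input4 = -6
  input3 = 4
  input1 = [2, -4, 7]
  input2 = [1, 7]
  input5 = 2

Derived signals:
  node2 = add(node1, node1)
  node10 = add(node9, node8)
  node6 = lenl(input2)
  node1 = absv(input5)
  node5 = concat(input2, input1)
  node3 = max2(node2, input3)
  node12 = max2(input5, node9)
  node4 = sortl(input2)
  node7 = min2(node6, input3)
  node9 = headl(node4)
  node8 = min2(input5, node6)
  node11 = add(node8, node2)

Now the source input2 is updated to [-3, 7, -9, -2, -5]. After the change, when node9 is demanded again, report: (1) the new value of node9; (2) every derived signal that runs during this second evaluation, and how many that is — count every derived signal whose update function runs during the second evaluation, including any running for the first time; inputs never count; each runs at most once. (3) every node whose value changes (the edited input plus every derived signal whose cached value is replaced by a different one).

New value of node9: -9.
Derived signals that run: node4, node9 — 2 in total.
Values that change: input2, node4, node9.

First evaluation (everything demanded from the output):
  node4 = sortl([1, 7]) = [1, 7]
  node9 = headl([1, 7]) = 1

Propagation after the edit:
  node4: runs — input2 [1, 7]->[-3, 7, -9, -2, -5]; result [-9, -5, -3, -2, 7].
  node9: runs — node4 [1, 7]->[-9, -5, -3, -2, 7]; result -9.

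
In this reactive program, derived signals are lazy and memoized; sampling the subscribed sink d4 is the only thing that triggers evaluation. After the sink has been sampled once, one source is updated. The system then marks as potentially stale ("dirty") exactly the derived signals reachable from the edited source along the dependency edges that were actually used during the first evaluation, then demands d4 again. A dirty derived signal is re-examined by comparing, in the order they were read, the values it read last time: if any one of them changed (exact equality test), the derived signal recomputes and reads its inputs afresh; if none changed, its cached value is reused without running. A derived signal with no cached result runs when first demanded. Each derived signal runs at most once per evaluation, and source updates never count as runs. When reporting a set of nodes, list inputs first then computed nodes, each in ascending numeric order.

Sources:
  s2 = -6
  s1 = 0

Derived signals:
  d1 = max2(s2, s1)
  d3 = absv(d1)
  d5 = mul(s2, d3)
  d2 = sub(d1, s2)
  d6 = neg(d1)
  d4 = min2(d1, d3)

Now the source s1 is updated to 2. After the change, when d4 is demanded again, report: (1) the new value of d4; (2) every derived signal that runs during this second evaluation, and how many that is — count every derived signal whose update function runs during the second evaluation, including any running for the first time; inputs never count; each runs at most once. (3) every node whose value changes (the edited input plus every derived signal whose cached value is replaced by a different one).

First demand of the output computes:
  d1 = max2(-6, 0) = 0
  d3 = absv(0) = 0
  d4 = min2(0, 0) = 0

After the edit, cleaning proceeds:
  d1: a read changed (s1 0->2) — executes, giving 2.
  d3: a read changed (d1 0->2) — executes, giving 2.
  d4: a read changed (d1 0->2; d3 0->2) — executes, giving 2.

Demanding d4 again yields 2.
3 derived signals run: d1, d3, d4.
The nodes whose values change: s1, d1, d3, d4.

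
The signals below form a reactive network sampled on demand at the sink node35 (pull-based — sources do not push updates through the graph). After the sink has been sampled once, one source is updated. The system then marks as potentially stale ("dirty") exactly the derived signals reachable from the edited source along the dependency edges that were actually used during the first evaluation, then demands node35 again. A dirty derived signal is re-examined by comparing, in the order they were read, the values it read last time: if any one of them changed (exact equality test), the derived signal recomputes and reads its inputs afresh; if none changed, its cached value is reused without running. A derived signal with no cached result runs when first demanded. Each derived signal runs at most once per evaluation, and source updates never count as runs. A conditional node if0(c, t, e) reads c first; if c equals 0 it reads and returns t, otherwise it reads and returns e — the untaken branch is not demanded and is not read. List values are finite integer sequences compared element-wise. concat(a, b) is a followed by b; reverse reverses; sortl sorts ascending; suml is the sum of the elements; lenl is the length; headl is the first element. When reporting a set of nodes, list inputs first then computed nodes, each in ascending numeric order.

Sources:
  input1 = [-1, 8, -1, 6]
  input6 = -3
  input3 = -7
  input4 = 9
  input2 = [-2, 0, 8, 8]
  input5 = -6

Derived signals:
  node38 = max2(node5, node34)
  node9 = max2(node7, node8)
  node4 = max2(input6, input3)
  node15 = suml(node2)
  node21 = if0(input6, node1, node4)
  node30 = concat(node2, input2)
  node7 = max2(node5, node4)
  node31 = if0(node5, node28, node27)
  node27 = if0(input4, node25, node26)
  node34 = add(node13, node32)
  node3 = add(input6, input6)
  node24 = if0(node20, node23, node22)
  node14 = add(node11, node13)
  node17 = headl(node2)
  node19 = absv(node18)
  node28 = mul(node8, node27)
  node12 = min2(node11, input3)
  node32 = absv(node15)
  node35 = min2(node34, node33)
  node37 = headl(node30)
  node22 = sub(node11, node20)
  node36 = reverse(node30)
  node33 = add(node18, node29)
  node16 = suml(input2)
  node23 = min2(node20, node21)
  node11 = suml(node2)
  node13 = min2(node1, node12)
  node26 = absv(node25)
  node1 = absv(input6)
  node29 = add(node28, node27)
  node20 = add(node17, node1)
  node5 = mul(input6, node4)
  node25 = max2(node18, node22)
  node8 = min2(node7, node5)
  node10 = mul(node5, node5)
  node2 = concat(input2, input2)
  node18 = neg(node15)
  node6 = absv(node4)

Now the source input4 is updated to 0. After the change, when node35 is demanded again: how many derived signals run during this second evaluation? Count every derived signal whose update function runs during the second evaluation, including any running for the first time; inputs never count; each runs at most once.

Initial pass — values computed on the first demand:
  node1 = absv(-3) = 3
  node2 = concat([-2, 0, 8, 8], [-2, 0, 8, 8]) = [-2, 0, 8, 8, -2, 0, 8, 8]
  node4 = max2(-3, -7) = -3
  node5 = mul(-3, -3) = 9
  node7 = max2(9, -3) = 9
  node8 = min2(9, 9) = 9
  node11 = suml([-2, 0, 8, 8, -2, 0, 8, 8]) = 28
  node12 = min2(28, -7) = -7
  node13 = min2(3, -7) = -7
  node15 = suml([-2, 0, 8, 8, -2, 0, 8, 8]) = 28
  node17 = headl([-2, 0, 8, 8, -2, 0, 8, 8]) = -2
  node18 = neg(28) = -28
  node20 = add(-2, 3) = 1
  node22 = sub(28, 1) = 27
  node25 = max2(-28, 27) = 27
  node26 = absv(27) = 27
  node27 = if0(input4=9 -> else branch node26) = 27
  node28 = mul(9, 27) = 243
  node29 = add(243, 27) = 270
  node32 = absv(28) = 28
  node33 = add(-28, 270) = 242
  node34 = add(-7, 28) = 21
  node35 = min2(21, 242) = 21

Second demand — change propagation:
  node27: re-runs because input4 9->0; new result 27 (unchanged).
  node28: re-examined; everything it read last time is the same (node8 unchanged, node27 unchanged) — cache 243 kept, no run.
  node29: re-examined; everything it read last time is the same (node28 unchanged, node27 unchanged) — cache 270 kept, no run.
  node33: re-examined; everything it read last time is the same (node18 unchanged, node29 unchanged) — cache 242 kept, no run.
  node35: re-examined; everything it read last time is the same (node34 unchanged, node33 unchanged) — cache 21 kept, no run.

The important point: node27 recomputes to an identical value, and the output ends up unchanged.

Run set: node27 (1 run).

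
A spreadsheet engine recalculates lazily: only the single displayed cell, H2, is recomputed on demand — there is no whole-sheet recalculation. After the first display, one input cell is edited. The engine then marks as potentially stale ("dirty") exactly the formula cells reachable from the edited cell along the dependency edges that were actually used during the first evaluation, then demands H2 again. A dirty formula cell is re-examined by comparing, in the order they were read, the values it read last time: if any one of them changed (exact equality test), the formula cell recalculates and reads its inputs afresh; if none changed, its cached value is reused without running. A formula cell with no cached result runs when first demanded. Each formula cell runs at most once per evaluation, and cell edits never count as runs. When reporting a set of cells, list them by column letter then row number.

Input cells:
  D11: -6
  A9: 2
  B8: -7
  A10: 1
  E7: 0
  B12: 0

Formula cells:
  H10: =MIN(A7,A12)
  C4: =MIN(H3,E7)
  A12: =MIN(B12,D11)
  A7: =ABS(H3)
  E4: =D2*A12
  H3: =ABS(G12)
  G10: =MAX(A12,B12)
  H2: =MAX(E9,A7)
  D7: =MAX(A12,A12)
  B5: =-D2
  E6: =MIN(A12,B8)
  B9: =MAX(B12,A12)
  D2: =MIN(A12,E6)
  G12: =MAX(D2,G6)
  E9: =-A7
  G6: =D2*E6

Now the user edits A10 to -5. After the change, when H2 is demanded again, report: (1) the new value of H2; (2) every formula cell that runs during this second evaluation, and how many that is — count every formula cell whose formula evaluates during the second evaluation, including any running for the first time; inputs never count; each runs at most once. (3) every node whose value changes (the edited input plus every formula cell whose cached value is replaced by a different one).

New value of H2: 49.
Formula cells that run: none — 0 in total.
Values that change: A10.
Key observation: A10 is never demanded by the output, so the edit triggers no recomputation at all.

First evaluation (everything demanded from the output):
  A12 = MIN(0, -6) = -6
  E6 = MIN(-6, -7) = -7
  D2 = MIN(-6, -7) = -7
  G6 = -7 * -7 = 49
  G12 = MAX(-7, 49) = 49
  H3 = ABS(49) = 49
  A7 = ABS(49) = 49
  E9 = -(49) = -49
  H2 = MAX(-49, 49) = 49

Propagation after the edit:
  A10 feeds no computation that the output demands — nothing is marked dirty and nothing runs.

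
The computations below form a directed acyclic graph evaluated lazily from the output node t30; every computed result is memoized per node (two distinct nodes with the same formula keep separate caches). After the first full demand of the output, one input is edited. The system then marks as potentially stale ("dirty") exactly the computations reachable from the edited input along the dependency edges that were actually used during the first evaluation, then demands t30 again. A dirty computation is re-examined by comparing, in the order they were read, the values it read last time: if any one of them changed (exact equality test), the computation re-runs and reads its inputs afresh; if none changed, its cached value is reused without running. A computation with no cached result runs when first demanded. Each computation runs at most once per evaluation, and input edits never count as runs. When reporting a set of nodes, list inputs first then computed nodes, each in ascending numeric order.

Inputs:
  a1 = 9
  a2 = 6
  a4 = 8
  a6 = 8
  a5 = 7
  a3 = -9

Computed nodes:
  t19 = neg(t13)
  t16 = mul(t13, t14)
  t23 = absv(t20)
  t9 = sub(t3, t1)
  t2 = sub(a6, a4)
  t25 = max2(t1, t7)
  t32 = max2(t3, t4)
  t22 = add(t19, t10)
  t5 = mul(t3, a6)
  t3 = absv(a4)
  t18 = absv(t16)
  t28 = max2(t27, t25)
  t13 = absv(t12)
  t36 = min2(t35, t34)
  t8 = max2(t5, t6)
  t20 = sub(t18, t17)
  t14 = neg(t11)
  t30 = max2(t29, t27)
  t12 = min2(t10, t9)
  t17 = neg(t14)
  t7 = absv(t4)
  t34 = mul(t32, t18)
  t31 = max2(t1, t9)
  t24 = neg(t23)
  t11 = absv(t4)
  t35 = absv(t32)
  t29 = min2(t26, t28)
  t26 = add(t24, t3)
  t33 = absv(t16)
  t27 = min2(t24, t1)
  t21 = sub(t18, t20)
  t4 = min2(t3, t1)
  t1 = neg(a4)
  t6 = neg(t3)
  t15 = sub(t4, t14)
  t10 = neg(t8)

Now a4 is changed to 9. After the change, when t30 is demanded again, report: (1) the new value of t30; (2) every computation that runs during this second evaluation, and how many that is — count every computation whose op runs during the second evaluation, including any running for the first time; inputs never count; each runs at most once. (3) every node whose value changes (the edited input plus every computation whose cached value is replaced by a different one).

First demand of the output computes:
  t1 = neg(8) = -8
  t3 = absv(8) = 8
  t4 = min2(8, -8) = -8
  t5 = mul(8, 8) = 64
  t6 = neg(8) = -8
  t7 = absv(-8) = 8
  t8 = max2(64, -8) = 64
  t9 = sub(8, -8) = 16
  t10 = neg(64) = -64
  t11 = absv(-8) = 8
  t12 = min2(-64, 16) = -64
  t13 = absv(-64) = 64
  t14 = neg(8) = -8
  t16 = mul(64, -8) = -512
  t17 = neg(-8) = 8
  t18 = absv(-512) = 512
  t20 = sub(512, 8) = 504
  t23 = absv(504) = 504
  t24 = neg(504) = -504
  t25 = max2(-8, 8) = 8
  t26 = add(-504, 8) = -496
  t27 = min2(-504, -8) = -504
  t28 = max2(-504, 8) = 8
  t29 = min2(-496, 8) = -496
  t30 = max2(-496, -504) = -496

After the edit, cleaning proceeds:
  t1: a read changed (a4 8->9) — executes, giving -9.
  t3: a read changed (a4 8->9) — executes, giving 9.
  t4: a read changed (t3 8->9; t1 -8->-9) — executes, giving -9.
  t5: a read changed (t3 8->9) — executes, giving 72.
  t6: a read changed (t3 8->9) — executes, giving -9.
  t7: a read changed (t4 -8->-9) — executes, giving 9.
  t8: a read changed (t5 64->72; t6 -8->-9) — executes, giving 72.
  t9: a read changed (t3 8->9; t1 -8->-9) — executes, giving 18.
  t10: a read changed (t8 64->72) — executes, giving -72.
  t11: a read changed (t4 -8->-9) — executes, giving 9.
  t12: a read changed (t10 -64->-72; t9 16->18) — executes, giving -72.
  t13: a read changed (t12 -64->-72) — executes, giving 72.
  t14: a read changed (t11 8->9) — executes, giving -9.
  t16: a read changed (t13 64->72; t14 -8->-9) — executes, giving -648.
  t17: a read changed (t14 -8->-9) — executes, giving 9.
  t18: a read changed (t16 -512->-648) — executes, giving 648.
  t20: a read changed (t18 512->648; t17 8->9) — executes, giving 639.
  t23: a read changed (t20 504->639) — executes, giving 639.
  t24: a read changed (t23 504->639) — executes, giving -639.
  t25: a read changed (t1 -8->-9; t7 8->9) — executes, giving 9.
  t26: a read changed (t24 -504->-639; t3 8->9) — executes, giving -630.
  t27: a read changed (t24 -504->-639; t1 -8->-9) — executes, giving -639.
  t28: a read changed (t27 -504->-639; t25 8->9) — executes, giving 9.
  t29: a read changed (t26 -496->-630; t28 8->9) — executes, giving -630.
  t30: a read changed (t29 -496->-630; t27 -504->-639) — executes, giving -630.

Demanding t30 again yields -630.
25 computations run: t1, t3, t4, t5, t6, t7, t8, t9, t10, t11, t12, t13, t14, t16, t17, t18, t20, t23, t24, t25, t26, t27, t28, t29, t30.
The nodes whose values change: a4, t1, t3, t4, t5, t6, t7, t8, t9, t10, t11, t12, t13, t14, t16, t17, t18, t20, t23, t24, t25, t26, t27, t28, t29, t30.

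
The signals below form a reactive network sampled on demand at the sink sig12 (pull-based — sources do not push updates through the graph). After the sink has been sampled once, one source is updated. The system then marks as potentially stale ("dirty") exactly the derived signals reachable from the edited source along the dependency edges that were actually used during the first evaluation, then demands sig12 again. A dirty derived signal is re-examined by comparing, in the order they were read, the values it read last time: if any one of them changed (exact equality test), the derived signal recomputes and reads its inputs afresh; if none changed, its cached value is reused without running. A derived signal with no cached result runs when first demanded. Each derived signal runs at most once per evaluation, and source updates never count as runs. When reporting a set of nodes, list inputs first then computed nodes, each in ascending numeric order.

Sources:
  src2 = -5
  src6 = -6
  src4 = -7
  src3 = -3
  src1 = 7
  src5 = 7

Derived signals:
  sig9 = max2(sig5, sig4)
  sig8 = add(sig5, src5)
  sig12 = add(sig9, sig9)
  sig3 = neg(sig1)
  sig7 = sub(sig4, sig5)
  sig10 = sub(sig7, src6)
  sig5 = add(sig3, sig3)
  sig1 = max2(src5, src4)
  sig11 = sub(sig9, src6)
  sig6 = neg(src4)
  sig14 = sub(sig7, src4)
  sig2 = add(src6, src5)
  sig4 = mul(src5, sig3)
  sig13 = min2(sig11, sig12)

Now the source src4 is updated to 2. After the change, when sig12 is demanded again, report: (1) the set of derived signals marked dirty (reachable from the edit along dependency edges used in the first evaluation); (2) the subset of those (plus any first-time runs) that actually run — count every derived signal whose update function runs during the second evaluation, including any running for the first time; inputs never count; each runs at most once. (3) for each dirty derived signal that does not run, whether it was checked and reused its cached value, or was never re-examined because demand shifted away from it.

Initial pass — values computed on the first demand:
  sig1 = max2(7, -7) = 7
  sig3 = neg(7) = -7
  sig4 = mul(7, -7) = -49
  sig5 = add(-7, -7) = -14
  sig9 = max2(-14, -49) = -14
  sig12 = add(-14, -14) = -28

Second demand — change propagation:
  sig1: re-runs because src4 -7->2; new result 7 (unchanged).
  sig3: re-examined; everything it read last time is the same (sig1 unchanged) — cache -7 kept, no run.
  sig4: re-examined; everything it read last time is the same (src5 unchanged, sig3 unchanged) — cache -49 kept, no run.
  sig5: re-examined; everything it read last time is the same (sig3 unchanged, sig3 unchanged) — cache -14 kept, no run.
  sig9: re-examined; everything it read last time is the same (sig5 unchanged, sig4 unchanged) — cache -14 kept, no run.
  sig12: re-examined; everything it read last time is the same (sig9 unchanged, sig9 unchanged) — cache -28 kept, no run.

The important point: sig1 recomputes to an identical value, and the output ends up unchanged.

Dirty set: sig1, sig3, sig4, sig5, sig9, sig12.
Run set: sig1 (1 run).
Re-examined without running (cache reused): sig3, sig4, sig5, sig9, sig12.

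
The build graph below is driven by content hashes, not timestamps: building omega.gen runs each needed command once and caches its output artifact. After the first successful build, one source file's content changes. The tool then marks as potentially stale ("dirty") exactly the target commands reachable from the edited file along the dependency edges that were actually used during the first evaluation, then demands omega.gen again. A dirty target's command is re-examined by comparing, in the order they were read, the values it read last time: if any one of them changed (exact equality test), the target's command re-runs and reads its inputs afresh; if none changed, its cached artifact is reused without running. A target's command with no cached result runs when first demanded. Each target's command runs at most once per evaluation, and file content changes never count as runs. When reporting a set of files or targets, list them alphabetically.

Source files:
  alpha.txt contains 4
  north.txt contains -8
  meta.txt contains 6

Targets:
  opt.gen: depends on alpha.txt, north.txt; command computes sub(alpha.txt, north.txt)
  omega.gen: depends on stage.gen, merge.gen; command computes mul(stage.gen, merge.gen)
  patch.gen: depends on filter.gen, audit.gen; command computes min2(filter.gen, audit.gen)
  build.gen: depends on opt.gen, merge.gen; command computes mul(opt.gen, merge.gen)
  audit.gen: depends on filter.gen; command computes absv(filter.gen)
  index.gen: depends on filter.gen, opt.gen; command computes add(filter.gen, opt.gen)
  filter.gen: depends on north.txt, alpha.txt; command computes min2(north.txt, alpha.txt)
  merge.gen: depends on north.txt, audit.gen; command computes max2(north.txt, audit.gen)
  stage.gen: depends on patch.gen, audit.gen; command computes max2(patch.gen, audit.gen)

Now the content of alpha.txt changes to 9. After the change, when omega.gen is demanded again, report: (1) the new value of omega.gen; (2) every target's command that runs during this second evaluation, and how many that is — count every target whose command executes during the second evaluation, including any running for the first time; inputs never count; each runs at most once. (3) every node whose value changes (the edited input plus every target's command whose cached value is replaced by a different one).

omega.gen now evaluates to 64.
Run set: filter.gen (1 run).
Changed values: alpha.txt.
The important point: filter.gen recomputes to an identical value, and the output ends up unchanged.

Initial pass — values computed on the first demand:
  filter.gen = min2(-8, 4) = -8
  audit.gen = absv(-8) = 8
  merge.gen = max2(-8, 8) = 8
  patch.gen = min2(-8, 8) = -8
  stage.gen = max2(-8, 8) = 8
  omega.gen = mul(8, 8) = 64

Second demand — change propagation:
  filter.gen: re-runs because alpha.txt 4->9; new result -8 (unchanged).
  audit.gen: re-examined; everything it read last time is the same (filter.gen unchanged) — cache 8 kept, no run.
  merge.gen: re-examined; everything it read last time is the same (north.txt unchanged, audit.gen unchanged) — cache 8 kept, no run.
  patch.gen: re-examined; everything it read last time is the same (filter.gen unchanged, audit.gen unchanged) — cache -8 kept, no run.
  stage.gen: re-examined; everything it read last time is the same (patch.gen unchanged, audit.gen unchanged) — cache 8 kept, no run.
  omega.gen: re-examined; everything it read last time is the same (stage.gen unchanged, merge.gen unchanged) — cache 64 kept, no run.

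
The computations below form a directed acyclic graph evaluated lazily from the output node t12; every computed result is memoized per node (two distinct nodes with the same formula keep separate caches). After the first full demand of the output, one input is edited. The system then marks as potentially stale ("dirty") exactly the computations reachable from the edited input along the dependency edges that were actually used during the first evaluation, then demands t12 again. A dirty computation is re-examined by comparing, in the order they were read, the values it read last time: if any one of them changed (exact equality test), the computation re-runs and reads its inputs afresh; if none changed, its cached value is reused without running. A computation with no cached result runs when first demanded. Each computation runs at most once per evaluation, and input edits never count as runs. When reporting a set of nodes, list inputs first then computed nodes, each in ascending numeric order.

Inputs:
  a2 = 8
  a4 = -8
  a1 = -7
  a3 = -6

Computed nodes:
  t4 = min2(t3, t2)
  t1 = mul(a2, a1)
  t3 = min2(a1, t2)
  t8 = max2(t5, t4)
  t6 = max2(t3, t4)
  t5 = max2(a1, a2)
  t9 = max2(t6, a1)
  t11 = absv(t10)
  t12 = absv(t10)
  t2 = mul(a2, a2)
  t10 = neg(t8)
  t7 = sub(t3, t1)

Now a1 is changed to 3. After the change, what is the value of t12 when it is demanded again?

First demand of the output computes:
  t2 = mul(8, 8) = 64
  t3 = min2(-7, 64) = -7
  t4 = min2(-7, 64) = -7
  t5 = max2(-7, 8) = 8
  t8 = max2(8, -7) = 8
  t10 = neg(8) = -8
  t12 = absv(-8) = 8

After the edit, cleaning proceeds:
  t3: a read changed (a1 -7->3) — executes, giving 3.
  t4: a read changed (t3 -7->3) — executes, giving 3.
  t5: a read changed (a1 -7->3) — executes, giving 8 — identical to its old value.
  t8: a read changed (t4 -7->3) — executes, giving 8 — identical to its old value.
  t10: dirty, but its reads are unchanged (t8 unchanged); cached -8 stands.
  t12: dirty, but its reads are unchanged (t10 unchanged); cached 8 stands.

Note where the cutoff bites: t10 is checked, finds nothing changed, and keeps its cache.

Demanding t12 again yields 8.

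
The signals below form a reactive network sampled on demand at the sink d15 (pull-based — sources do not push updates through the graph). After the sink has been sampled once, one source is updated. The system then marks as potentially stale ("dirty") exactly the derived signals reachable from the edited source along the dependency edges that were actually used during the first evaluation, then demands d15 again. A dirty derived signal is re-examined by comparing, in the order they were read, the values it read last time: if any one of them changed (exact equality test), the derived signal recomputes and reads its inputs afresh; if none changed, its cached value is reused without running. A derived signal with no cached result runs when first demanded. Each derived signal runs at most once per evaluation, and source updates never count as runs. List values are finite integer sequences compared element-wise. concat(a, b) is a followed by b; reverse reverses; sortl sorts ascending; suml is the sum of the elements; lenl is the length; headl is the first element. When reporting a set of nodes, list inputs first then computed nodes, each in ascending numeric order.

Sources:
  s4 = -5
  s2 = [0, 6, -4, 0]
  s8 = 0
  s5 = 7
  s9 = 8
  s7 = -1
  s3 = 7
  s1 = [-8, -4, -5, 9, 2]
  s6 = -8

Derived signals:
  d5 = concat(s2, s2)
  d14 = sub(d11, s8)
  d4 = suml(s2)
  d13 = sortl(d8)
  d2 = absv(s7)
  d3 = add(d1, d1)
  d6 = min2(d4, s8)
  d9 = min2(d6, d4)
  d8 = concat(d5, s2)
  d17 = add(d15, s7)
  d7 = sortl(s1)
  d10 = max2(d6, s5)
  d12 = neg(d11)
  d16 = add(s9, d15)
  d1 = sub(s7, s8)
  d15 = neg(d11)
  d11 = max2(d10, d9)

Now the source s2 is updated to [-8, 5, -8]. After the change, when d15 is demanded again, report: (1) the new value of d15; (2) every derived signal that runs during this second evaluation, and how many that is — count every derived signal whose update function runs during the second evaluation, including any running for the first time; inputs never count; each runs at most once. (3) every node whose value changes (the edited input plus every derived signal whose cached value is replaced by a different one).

Initial pass — values computed on the first demand:
  d4 = suml([0, 6, -4, 0]) = 2
  d6 = min2(2, 0) = 0
  d9 = min2(0, 2) = 0
  d10 = max2(0, 7) = 7
  d11 = max2(7, 0) = 7
  d15 = neg(7) = -7

Second demand — change propagation:
  d4: re-runs because s2 [0, 6, -4, 0]->[-8, 5, -8]; new result -11.
  d6: re-runs because d4 2->-11; new result -11.
  d9: re-runs because d6 0->-11; d4 2->-11; new result -11.
  d10: re-runs because d6 0->-11; new result 7 (unchanged).
  d11: re-runs because d9 0->-11; new result 7 (unchanged).
  d15: re-examined; everything it read last time is the same (d11 unchanged) — cache -7 kept, no run.

The important point: at d15 every value read last time is unchanged, so the dirty flag clears without a run.

d15 now evaluates to -7.
Run set: d4, d6, d9, d10, d11 (5 run).
Changed values: s2, d4, d6, d9.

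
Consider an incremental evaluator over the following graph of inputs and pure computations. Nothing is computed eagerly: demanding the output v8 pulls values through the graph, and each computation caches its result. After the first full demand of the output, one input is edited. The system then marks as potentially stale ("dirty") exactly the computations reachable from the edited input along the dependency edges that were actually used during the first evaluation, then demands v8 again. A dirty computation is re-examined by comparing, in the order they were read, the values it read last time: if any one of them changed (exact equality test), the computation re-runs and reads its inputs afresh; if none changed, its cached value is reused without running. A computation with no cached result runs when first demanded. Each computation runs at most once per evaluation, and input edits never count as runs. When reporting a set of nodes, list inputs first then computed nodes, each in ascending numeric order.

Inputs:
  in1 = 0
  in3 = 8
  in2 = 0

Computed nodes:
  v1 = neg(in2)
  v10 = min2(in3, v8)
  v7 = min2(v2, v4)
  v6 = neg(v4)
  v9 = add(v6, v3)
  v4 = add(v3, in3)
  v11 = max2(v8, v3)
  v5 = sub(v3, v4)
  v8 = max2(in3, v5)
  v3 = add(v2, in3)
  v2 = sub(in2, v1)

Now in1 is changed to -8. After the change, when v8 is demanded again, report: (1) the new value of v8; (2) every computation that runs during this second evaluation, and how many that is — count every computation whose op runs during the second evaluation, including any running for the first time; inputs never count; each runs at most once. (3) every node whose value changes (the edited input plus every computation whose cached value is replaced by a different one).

Initial pass — values computed on the first demand:
  v1 = neg(0) = 0
  v2 = sub(0, 0) = 0
  v3 = add(0, 8) = 8
  v4 = add(8, 8) = 16
  v5 = sub(8, 16) = -8
  v8 = max2(8, -8) = 8

Second demand — change propagation:
  no demanded computation ever read in1, so the edit dirties nothing and nothing runs.

The important point: nothing the output needs ever reads in1, so the edit is invisible to it.

v8 now evaluates to 8.
Run set: none (0 run).
Changed values: in1.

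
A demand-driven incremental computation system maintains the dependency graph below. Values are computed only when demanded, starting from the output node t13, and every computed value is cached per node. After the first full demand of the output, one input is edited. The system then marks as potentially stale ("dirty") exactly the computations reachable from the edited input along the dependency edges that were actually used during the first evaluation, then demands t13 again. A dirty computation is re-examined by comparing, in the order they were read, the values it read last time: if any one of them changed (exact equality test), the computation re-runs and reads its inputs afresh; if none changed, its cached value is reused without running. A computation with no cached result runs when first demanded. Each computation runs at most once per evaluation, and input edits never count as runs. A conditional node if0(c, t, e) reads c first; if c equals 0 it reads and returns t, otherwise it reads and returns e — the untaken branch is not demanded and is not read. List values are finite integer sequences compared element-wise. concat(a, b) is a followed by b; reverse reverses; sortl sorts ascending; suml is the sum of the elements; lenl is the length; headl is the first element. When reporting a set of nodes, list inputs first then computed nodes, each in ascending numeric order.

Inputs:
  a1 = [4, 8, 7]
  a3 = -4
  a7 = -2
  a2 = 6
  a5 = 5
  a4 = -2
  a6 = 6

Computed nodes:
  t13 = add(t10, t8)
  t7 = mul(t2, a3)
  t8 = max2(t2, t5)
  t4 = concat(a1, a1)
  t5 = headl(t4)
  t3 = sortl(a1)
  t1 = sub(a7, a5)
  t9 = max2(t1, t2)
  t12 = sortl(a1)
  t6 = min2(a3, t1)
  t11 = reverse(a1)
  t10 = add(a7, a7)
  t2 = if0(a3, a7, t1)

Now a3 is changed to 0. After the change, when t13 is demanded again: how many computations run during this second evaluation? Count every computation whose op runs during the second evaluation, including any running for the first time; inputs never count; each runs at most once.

First evaluation (everything demanded from the output):
  t1 = sub(-2, 5) = -7
  t2 = if0(a3=-4 -> else branch t1) = -7
  t4 = concat([4, 8, 7], [4, 8, 7]) = [4, 8, 7, 4, 8, 7]
  t5 = headl([4, 8, 7, 4, 8, 7]) = 4
  t8 = max2(-7, 4) = 4
  t10 = add(-2, -2) = -4
  t13 = add(-4, 4) = 0

Propagation after the edit:
  t2: runs — a3 -4->0; result -2.
  t8: runs — t2 -7->-2; result 4 (same value as before).
  t13: checked — values it read are unchanged (t10 unchanged, t8 unchanged); reused cached 0 without running.

Key observation: the change is absorbed at t8 — it re-runs but produces the same value, and the output's value is unchanged.

Computations that run: t2, t8 — 2 in total.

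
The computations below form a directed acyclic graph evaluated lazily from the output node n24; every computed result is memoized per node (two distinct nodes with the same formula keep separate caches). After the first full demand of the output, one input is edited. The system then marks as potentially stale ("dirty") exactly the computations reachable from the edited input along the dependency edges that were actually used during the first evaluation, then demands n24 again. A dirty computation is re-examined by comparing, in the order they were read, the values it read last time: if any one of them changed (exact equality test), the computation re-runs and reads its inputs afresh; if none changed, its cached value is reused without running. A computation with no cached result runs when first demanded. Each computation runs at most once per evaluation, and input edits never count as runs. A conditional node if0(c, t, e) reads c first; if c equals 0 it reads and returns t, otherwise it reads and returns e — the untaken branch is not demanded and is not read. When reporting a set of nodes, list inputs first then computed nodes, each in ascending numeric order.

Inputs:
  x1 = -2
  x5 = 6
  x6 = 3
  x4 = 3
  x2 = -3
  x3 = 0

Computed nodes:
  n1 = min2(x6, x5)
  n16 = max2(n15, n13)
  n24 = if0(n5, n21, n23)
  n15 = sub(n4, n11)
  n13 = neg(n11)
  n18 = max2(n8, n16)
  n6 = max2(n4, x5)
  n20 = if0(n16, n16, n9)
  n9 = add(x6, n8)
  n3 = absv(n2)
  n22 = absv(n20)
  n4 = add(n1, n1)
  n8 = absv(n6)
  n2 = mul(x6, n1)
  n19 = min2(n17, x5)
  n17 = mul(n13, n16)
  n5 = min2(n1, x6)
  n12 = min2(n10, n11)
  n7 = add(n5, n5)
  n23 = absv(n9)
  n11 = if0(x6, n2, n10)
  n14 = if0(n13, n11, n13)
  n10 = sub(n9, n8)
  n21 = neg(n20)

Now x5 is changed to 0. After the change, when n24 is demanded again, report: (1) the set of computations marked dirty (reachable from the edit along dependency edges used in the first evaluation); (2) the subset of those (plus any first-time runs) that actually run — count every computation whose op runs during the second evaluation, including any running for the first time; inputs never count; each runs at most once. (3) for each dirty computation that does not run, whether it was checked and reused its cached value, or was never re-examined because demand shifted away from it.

First demand of the output computes:
  n1 = min2(3, 6) = 3
  n4 = add(3, 3) = 6
  n5 = min2(3, 3) = 3
  n6 = max2(6, 6) = 6
  n8 = absv(6) = 6
  n9 = add(3, 6) = 9
  n23 = absv(9) = 9
  n24 = if0(n5=3 -> else branch n23) = 9

After the edit, cleaning proceeds:
  n1: a read changed (x5 6->0) — executes, giving 0.
  n4: a read changed (n1 3->0; n1 3->0) — executes, giving 0.
  n5: a read changed (n1 3->0) — executes, giving 0.
  n6: a read changed (n4 6->0; x5 6->0) — executes, giving 0.
  n8: a read changed (n6 6->0) — executes, giving 0.
  n9: a read changed (n8 6->0) — executes, giving 3.
  n10: had never run; runs now, result 3.
  n11: had never run; runs now, result 3.
  n13: had never run; runs now, result -3.
  n15: had never run; runs now, result -3.
  n16: had never run; runs now, result -3.
  n20: had never run; runs now, result 3.
  n21: had never run; runs now, result -3.
  n23: stays stale; no demand reaches it after the flip.
  n24: a read changed (n5 3->0) — executes, giving -3.

Note the branch switch — demand abandons n23, which is never re-examined.

The edit dirties: n1, n4, n5, n6, n8, n9, n23, n24.
14 computations run: n1, n4, n5, n6, n8, n9, n10, n11, n13, n15, n16, n20, n21, n24.
Unvisited dirty nodes (no longer demanded): n23.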